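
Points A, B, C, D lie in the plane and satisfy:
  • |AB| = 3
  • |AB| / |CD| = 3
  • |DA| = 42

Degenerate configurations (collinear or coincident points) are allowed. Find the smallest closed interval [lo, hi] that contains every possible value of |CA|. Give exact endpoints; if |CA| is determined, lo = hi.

|AB| ∈ {3}
|AD| ∈ {42}
|CD| ∈ {1}
|BD| ∈ [39, 45]
|AC| ∈ [41, 43]
|BC| ∈ [38, 46]

|CA| ∈ [41, 43]  (≈ [41.0000, 43.0000])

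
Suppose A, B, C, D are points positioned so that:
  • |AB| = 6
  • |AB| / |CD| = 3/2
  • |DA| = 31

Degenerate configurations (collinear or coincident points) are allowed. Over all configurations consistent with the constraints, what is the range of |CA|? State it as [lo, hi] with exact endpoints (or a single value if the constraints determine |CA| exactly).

|CA| ∈ [27, 35]  (≈ [27.0000, 35.0000])

|AB| ∈ {6}
|AD| ∈ {31}
|CD| ∈ {4}
|BD| ∈ [25, 37]
|AC| ∈ [27, 35]
|BC| ∈ [21, 41]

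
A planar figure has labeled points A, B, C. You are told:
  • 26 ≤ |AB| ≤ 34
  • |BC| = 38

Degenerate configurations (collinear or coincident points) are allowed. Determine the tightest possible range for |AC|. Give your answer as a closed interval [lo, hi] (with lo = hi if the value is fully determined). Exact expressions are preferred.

|AC| ∈ [4, 72]  (≈ [4.0000, 72.0000])

|AB| ∈ [26, 34]
|BC| ∈ {38}
|AC| ∈ [4, 72]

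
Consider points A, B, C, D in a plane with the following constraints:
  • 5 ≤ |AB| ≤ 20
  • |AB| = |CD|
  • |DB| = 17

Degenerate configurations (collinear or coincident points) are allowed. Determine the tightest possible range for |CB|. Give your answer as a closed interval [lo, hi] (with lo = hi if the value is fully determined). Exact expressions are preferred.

|CB| ∈ [0, 37]  (≈ [0.0000, 37.0000])

|AB| ∈ [5, 20]
|BD| ∈ {17}
|CD| ∈ [5, 20]
|AD| ∈ [0, 37]
|BC| ∈ [0, 37]
|AC| ∈ [0, 57]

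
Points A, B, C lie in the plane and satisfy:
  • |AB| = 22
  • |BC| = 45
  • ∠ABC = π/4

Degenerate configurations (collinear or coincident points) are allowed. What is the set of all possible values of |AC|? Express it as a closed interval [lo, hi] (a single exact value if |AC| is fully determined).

|AC| = √(2509 - 990·√(2))  (≈ 33.3006)

|AB| ∈ {22}
|BC| ∈ {45}
|AC| ∈ {√(2509 - 990·√(2))}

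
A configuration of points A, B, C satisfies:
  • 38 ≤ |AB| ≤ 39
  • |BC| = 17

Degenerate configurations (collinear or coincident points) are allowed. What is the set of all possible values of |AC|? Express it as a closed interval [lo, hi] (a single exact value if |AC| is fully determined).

|AB| ∈ [38, 39]
|BC| ∈ {17}
|AC| ∈ [21, 56]

|AC| ∈ [21, 56]  (≈ [21.0000, 56.0000])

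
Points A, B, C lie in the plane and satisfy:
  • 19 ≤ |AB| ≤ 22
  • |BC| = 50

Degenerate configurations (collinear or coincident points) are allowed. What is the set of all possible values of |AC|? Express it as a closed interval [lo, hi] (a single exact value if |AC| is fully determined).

|AC| ∈ [28, 72]  (≈ [28.0000, 72.0000])

|AB| ∈ [19, 22]
|BC| ∈ {50}
|AC| ∈ [28, 72]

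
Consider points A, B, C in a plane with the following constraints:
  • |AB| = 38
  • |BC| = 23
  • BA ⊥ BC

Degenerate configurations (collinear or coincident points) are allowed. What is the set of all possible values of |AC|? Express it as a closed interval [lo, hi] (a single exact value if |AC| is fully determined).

|AC| = √(1973)  (≈ 44.4185)

|AB| ∈ {38}
|BC| ∈ {23}
|AC| ∈ {√(1973)}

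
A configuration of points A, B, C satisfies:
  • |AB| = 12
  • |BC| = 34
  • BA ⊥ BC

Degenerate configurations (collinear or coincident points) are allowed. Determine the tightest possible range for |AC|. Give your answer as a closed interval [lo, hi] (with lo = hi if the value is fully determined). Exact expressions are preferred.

|AC| = 10·√(13)  (≈ 36.0555)

|AB| ∈ {12}
|BC| ∈ {34}
|AC| ∈ {10·√(13)}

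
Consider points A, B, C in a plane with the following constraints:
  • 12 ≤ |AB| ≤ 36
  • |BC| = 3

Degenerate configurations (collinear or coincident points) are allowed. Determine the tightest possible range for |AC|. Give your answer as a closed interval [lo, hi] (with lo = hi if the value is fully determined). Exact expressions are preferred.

|AC| ∈ [9, 39]  (≈ [9.0000, 39.0000])

|AB| ∈ [12, 36]
|BC| ∈ {3}
|AC| ∈ [9, 39]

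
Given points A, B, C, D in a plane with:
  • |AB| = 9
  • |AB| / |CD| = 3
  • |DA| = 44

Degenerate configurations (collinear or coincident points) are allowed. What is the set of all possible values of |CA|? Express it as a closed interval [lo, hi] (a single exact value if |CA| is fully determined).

|CA| ∈ [41, 47]  (≈ [41.0000, 47.0000])

|AB| ∈ {9}
|AD| ∈ {44}
|CD| ∈ {3}
|BD| ∈ [35, 53]
|AC| ∈ [41, 47]
|BC| ∈ [32, 56]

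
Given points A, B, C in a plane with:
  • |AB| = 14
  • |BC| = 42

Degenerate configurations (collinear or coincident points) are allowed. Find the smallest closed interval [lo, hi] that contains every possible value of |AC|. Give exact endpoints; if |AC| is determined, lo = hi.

|AB| ∈ {14}
|BC| ∈ {42}
|AC| ∈ [28, 56]

|AC| ∈ [28, 56]  (≈ [28.0000, 56.0000])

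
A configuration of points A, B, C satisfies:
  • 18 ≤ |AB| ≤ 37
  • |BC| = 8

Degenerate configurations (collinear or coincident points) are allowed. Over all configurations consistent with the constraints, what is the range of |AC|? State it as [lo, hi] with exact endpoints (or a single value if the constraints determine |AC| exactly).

|AC| ∈ [10, 45]  (≈ [10.0000, 45.0000])

|AB| ∈ [18, 37]
|BC| ∈ {8}
|AC| ∈ [10, 45]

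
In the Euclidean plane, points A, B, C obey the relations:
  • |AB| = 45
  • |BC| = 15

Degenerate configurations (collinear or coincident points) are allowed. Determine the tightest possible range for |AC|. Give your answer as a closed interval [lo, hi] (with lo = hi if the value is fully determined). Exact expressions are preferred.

|AC| ∈ [30, 60]  (≈ [30.0000, 60.0000])

|AB| ∈ {45}
|BC| ∈ {15}
|AC| ∈ [30, 60]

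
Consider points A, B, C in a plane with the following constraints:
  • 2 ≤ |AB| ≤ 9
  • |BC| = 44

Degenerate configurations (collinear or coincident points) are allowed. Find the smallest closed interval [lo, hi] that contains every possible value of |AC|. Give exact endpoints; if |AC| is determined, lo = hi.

|AC| ∈ [35, 53]  (≈ [35.0000, 53.0000])

|AB| ∈ [2, 9]
|BC| ∈ {44}
|AC| ∈ [35, 53]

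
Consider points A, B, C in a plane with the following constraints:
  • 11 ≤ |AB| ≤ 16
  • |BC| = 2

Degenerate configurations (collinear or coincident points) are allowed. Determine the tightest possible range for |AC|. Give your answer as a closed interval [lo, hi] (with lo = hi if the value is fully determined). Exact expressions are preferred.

|AB| ∈ [11, 16]
|BC| ∈ {2}
|AC| ∈ [9, 18]

|AC| ∈ [9, 18]  (≈ [9.0000, 18.0000])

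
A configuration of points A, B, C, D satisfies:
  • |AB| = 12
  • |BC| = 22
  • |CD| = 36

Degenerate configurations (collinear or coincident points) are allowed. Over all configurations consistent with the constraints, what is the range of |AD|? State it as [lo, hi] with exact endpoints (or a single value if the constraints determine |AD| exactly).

|AB| ∈ {12}
|BC| ∈ {22}
|CD| ∈ {36}
|AC| ∈ [10, 34]
|BD| ∈ [14, 58]
|AD| ∈ [2, 70]

|AD| ∈ [2, 70]  (≈ [2.0000, 70.0000])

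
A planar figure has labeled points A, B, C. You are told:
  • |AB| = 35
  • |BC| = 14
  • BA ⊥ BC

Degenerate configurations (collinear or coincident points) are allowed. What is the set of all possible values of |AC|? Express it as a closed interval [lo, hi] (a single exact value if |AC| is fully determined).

|AC| = 7·√(29)  (≈ 37.6962)

|AB| ∈ {35}
|BC| ∈ {14}
|AC| ∈ {7·√(29)}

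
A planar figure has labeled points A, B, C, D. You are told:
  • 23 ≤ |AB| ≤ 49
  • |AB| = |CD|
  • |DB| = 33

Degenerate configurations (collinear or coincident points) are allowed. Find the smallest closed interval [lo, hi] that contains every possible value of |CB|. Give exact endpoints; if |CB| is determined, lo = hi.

|CB| ∈ [0, 82]  (≈ [0.0000, 82.0000])

|AB| ∈ [23, 49]
|BD| ∈ {33}
|CD| ∈ [23, 49]
|AD| ∈ [0, 82]
|BC| ∈ [0, 82]
|AC| ∈ [0, 131]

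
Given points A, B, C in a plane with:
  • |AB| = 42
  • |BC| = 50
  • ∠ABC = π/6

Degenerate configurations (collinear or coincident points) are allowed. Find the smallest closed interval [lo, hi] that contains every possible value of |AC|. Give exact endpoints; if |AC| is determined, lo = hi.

|AB| ∈ {42}
|BC| ∈ {50}
|AC| ∈ {2·√(1066 - 525·√(3))}

|AC| = 2·√(1066 - 525·√(3))  (≈ 25.0338)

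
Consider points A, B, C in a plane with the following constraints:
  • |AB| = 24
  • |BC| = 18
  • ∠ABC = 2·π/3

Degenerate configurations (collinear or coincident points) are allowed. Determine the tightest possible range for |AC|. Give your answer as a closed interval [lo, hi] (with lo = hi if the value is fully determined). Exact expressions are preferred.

|AC| = 6·√(37)  (≈ 36.4966)

|AB| ∈ {24}
|BC| ∈ {18}
|AC| ∈ {6·√(37)}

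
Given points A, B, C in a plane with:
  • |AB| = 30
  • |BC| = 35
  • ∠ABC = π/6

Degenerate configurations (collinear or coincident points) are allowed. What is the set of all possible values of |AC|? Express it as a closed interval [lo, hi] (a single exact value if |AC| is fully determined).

|AB| ∈ {30}
|BC| ∈ {35}
|AC| ∈ {5·√(85 - 42·√(3))}

|AC| = 5·√(85 - 42·√(3))  (≈ 17.5028)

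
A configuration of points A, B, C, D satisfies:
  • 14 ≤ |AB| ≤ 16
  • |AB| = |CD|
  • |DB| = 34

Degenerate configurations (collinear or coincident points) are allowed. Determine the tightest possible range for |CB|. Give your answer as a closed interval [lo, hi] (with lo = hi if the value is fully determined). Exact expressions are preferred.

|CB| ∈ [18, 50]  (≈ [18.0000, 50.0000])

|AB| ∈ [14, 16]
|BD| ∈ {34}
|CD| ∈ [14, 16]
|AD| ∈ [18, 50]
|BC| ∈ [18, 50]
|AC| ∈ [2, 66]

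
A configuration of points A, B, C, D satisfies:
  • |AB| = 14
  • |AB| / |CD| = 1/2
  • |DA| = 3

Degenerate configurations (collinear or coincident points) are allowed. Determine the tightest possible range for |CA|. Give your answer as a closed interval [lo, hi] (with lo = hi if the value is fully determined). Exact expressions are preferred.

|AB| ∈ {14}
|AD| ∈ {3}
|CD| ∈ {28}
|BD| ∈ [11, 17]
|AC| ∈ [25, 31]
|BC| ∈ [11, 45]

|CA| ∈ [25, 31]  (≈ [25.0000, 31.0000])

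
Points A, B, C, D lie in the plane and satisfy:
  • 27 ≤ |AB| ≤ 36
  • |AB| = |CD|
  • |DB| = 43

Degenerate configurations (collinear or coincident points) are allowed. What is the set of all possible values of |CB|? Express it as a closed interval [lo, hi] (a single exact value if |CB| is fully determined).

|CB| ∈ [7, 79]  (≈ [7.0000, 79.0000])

|AB| ∈ [27, 36]
|BD| ∈ {43}
|CD| ∈ [27, 36]
|AD| ∈ [7, 79]
|BC| ∈ [7, 79]
|AC| ∈ [0, 115]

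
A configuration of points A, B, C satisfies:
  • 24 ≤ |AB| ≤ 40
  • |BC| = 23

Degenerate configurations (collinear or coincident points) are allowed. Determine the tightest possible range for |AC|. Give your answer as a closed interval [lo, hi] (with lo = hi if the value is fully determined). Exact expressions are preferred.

|AC| ∈ [1, 63]  (≈ [1.0000, 63.0000])

|AB| ∈ [24, 40]
|BC| ∈ {23}
|AC| ∈ [1, 63]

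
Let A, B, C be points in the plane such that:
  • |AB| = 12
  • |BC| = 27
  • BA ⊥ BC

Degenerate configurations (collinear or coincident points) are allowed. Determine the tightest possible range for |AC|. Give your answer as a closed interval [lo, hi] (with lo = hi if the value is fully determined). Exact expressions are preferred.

|AC| = 3·√(97)  (≈ 29.5466)

|AB| ∈ {12}
|BC| ∈ {27}
|AC| ∈ {3·√(97)}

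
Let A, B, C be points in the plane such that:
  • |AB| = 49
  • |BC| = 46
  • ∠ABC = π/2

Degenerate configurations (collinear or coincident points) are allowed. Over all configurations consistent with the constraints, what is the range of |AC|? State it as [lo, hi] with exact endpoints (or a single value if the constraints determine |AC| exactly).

|AC| = √(4517)  (≈ 67.2086)

|AB| ∈ {49}
|BC| ∈ {46}
|AC| ∈ {√(4517)}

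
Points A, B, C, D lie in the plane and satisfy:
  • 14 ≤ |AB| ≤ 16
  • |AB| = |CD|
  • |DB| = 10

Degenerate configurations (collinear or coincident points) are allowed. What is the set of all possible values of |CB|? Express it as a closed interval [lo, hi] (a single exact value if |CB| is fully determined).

|CB| ∈ [4, 26]  (≈ [4.0000, 26.0000])

|AB| ∈ [14, 16]
|BD| ∈ {10}
|CD| ∈ [14, 16]
|AD| ∈ [4, 26]
|BC| ∈ [4, 26]
|AC| ∈ [0, 42]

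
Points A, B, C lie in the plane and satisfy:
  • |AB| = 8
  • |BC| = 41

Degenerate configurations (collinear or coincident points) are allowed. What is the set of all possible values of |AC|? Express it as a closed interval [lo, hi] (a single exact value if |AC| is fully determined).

|AB| ∈ {8}
|BC| ∈ {41}
|AC| ∈ [33, 49]

|AC| ∈ [33, 49]  (≈ [33.0000, 49.0000])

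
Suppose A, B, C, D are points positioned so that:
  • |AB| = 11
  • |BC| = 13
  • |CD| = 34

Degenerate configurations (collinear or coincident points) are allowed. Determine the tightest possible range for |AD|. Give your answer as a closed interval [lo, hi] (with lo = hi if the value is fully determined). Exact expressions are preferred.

|AB| ∈ {11}
|BC| ∈ {13}
|CD| ∈ {34}
|AC| ∈ [2, 24]
|BD| ∈ [21, 47]
|AD| ∈ [10, 58]

|AD| ∈ [10, 58]  (≈ [10.0000, 58.0000])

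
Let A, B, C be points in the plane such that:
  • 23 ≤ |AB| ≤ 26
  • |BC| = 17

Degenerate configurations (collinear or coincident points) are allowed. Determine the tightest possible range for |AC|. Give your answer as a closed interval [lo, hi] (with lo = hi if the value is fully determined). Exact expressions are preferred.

|AC| ∈ [6, 43]  (≈ [6.0000, 43.0000])

|AB| ∈ [23, 26]
|BC| ∈ {17}
|AC| ∈ [6, 43]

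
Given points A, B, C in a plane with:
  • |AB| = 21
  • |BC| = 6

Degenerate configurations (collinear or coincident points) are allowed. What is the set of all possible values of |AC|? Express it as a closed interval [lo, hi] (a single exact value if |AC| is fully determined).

|AC| ∈ [15, 27]  (≈ [15.0000, 27.0000])

|AB| ∈ {21}
|BC| ∈ {6}
|AC| ∈ [15, 27]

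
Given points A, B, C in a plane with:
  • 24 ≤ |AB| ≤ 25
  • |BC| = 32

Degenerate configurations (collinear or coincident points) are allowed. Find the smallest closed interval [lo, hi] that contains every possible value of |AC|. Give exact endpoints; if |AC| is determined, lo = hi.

|AC| ∈ [7, 57]  (≈ [7.0000, 57.0000])

|AB| ∈ [24, 25]
|BC| ∈ {32}
|AC| ∈ [7, 57]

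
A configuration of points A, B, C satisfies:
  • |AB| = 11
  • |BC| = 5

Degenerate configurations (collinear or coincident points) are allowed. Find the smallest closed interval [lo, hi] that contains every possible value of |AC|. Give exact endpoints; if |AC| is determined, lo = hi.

|AB| ∈ {11}
|BC| ∈ {5}
|AC| ∈ [6, 16]

|AC| ∈ [6, 16]  (≈ [6.0000, 16.0000])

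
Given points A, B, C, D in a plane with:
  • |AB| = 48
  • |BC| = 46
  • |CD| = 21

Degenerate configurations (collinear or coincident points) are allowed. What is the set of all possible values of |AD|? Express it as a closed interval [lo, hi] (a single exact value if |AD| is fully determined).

|AB| ∈ {48}
|BC| ∈ {46}
|CD| ∈ {21}
|AC| ∈ [2, 94]
|BD| ∈ [25, 67]
|AD| ∈ [0, 115]

|AD| ∈ [0, 115]  (≈ [0.0000, 115.0000])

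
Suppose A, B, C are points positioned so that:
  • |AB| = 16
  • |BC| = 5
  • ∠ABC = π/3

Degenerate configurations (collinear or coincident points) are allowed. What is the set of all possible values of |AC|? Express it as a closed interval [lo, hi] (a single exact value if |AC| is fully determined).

|AB| ∈ {16}
|BC| ∈ {5}
|AC| ∈ {√(201)}

|AC| = √(201)  (≈ 14.1774)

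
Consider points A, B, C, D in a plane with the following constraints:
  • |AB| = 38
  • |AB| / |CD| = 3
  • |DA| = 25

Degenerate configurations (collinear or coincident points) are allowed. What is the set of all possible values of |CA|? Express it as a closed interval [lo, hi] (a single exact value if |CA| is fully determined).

|CA| ∈ [37/3, 113/3]  (≈ [12.3333, 37.6667])

|AB| ∈ {38}
|AD| ∈ {25}
|CD| ∈ {38/3}
|BD| ∈ [13, 63]
|AC| ∈ [37/3, 113/3]
|BC| ∈ [1/3, 227/3]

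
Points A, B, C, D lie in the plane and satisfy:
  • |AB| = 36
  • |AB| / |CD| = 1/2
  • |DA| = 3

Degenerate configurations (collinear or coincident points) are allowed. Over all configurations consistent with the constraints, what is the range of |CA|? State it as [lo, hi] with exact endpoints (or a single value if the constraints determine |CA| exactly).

|AB| ∈ {36}
|AD| ∈ {3}
|CD| ∈ {72}
|BD| ∈ [33, 39]
|AC| ∈ [69, 75]
|BC| ∈ [33, 111]

|CA| ∈ [69, 75]  (≈ [69.0000, 75.0000])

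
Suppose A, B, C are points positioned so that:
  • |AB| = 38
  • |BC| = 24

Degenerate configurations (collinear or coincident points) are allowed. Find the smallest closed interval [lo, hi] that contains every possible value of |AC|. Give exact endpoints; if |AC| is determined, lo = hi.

|AC| ∈ [14, 62]  (≈ [14.0000, 62.0000])

|AB| ∈ {38}
|BC| ∈ {24}
|AC| ∈ [14, 62]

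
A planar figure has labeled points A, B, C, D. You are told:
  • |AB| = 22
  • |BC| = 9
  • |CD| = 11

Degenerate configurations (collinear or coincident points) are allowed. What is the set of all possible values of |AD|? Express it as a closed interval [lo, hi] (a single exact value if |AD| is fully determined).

|AD| ∈ [2, 42]  (≈ [2.0000, 42.0000])

|AB| ∈ {22}
|BC| ∈ {9}
|CD| ∈ {11}
|AC| ∈ [13, 31]
|BD| ∈ [2, 20]
|AD| ∈ [2, 42]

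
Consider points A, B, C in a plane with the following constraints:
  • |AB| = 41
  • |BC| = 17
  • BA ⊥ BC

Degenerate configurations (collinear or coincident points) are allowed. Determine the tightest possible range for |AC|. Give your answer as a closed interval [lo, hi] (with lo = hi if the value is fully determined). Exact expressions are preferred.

|AB| ∈ {41}
|BC| ∈ {17}
|AC| ∈ {√(1970)}

|AC| = √(1970)  (≈ 44.3847)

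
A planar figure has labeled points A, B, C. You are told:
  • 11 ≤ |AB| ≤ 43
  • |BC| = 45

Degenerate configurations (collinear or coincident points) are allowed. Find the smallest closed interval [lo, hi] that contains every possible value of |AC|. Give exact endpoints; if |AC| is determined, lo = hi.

|AC| ∈ [2, 88]  (≈ [2.0000, 88.0000])

|AB| ∈ [11, 43]
|BC| ∈ {45}
|AC| ∈ [2, 88]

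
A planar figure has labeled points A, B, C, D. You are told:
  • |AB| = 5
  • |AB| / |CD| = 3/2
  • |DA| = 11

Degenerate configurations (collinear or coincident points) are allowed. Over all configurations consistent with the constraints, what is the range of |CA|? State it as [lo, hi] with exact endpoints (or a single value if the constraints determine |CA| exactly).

|CA| ∈ [23/3, 43/3]  (≈ [7.6667, 14.3333])

|AB| ∈ {5}
|AD| ∈ {11}
|CD| ∈ {10/3}
|BD| ∈ [6, 16]
|AC| ∈ [23/3, 43/3]
|BC| ∈ [8/3, 58/3]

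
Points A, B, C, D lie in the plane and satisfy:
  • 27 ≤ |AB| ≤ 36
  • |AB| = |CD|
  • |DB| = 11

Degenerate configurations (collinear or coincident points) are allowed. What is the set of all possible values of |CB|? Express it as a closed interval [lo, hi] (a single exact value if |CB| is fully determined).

|AB| ∈ [27, 36]
|BD| ∈ {11}
|CD| ∈ [27, 36]
|AD| ∈ [16, 47]
|BC| ∈ [16, 47]
|AC| ∈ [0, 83]

|CB| ∈ [16, 47]  (≈ [16.0000, 47.0000])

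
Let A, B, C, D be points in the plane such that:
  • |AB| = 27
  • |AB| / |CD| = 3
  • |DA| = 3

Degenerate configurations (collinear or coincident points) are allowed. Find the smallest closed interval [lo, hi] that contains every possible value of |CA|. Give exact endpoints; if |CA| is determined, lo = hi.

|CA| ∈ [6, 12]  (≈ [6.0000, 12.0000])

|AB| ∈ {27}
|AD| ∈ {3}
|CD| ∈ {9}
|BD| ∈ [24, 30]
|AC| ∈ [6, 12]
|BC| ∈ [15, 39]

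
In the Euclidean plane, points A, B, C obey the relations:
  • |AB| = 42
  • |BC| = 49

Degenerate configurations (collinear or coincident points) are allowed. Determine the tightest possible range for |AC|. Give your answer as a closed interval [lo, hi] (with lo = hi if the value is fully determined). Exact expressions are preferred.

|AC| ∈ [7, 91]  (≈ [7.0000, 91.0000])

|AB| ∈ {42}
|BC| ∈ {49}
|AC| ∈ [7, 91]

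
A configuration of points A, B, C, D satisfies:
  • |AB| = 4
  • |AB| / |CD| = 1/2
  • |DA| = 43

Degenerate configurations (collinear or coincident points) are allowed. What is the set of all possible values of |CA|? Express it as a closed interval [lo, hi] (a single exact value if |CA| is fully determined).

|AB| ∈ {4}
|AD| ∈ {43}
|CD| ∈ {8}
|BD| ∈ [39, 47]
|AC| ∈ [35, 51]
|BC| ∈ [31, 55]

|CA| ∈ [35, 51]  (≈ [35.0000, 51.0000])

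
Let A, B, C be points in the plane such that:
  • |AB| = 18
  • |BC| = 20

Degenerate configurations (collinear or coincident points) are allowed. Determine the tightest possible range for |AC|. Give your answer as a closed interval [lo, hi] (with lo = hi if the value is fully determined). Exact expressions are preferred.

|AC| ∈ [2, 38]  (≈ [2.0000, 38.0000])

|AB| ∈ {18}
|BC| ∈ {20}
|AC| ∈ [2, 38]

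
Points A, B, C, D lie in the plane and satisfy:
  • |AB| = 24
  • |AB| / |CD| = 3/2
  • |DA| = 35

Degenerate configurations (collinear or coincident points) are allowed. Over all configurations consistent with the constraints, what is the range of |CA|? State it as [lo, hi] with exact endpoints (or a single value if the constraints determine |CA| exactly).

|AB| ∈ {24}
|AD| ∈ {35}
|CD| ∈ {16}
|BD| ∈ [11, 59]
|AC| ∈ [19, 51]
|BC| ∈ [0, 75]

|CA| ∈ [19, 51]  (≈ [19.0000, 51.0000])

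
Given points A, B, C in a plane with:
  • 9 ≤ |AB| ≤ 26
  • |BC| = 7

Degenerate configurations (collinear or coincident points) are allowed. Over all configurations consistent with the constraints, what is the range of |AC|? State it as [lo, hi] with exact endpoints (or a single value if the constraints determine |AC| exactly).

|AC| ∈ [2, 33]  (≈ [2.0000, 33.0000])

|AB| ∈ [9, 26]
|BC| ∈ {7}
|AC| ∈ [2, 33]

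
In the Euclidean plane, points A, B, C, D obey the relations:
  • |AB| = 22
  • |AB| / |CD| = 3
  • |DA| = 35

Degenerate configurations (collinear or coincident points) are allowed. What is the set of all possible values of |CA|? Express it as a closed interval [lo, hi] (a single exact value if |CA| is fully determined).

|AB| ∈ {22}
|AD| ∈ {35}
|CD| ∈ {22/3}
|BD| ∈ [13, 57]
|AC| ∈ [83/3, 127/3]
|BC| ∈ [17/3, 193/3]

|CA| ∈ [83/3, 127/3]  (≈ [27.6667, 42.3333])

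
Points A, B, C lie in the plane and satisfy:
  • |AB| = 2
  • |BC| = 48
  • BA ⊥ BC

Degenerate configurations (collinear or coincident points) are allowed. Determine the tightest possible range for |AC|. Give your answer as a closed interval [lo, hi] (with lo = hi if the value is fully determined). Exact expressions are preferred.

|AB| ∈ {2}
|BC| ∈ {48}
|AC| ∈ {2·√(577)}

|AC| = 2·√(577)  (≈ 48.0416)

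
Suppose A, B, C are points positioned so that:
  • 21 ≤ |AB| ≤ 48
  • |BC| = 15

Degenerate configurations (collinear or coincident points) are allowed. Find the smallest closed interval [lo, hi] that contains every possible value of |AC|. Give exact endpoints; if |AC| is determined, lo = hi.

|AC| ∈ [6, 63]  (≈ [6.0000, 63.0000])

|AB| ∈ [21, 48]
|BC| ∈ {15}
|AC| ∈ [6, 63]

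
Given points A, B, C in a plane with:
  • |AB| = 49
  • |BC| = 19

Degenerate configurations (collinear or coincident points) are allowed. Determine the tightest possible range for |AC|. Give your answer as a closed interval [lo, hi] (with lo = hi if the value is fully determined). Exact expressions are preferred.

|AC| ∈ [30, 68]  (≈ [30.0000, 68.0000])

|AB| ∈ {49}
|BC| ∈ {19}
|AC| ∈ [30, 68]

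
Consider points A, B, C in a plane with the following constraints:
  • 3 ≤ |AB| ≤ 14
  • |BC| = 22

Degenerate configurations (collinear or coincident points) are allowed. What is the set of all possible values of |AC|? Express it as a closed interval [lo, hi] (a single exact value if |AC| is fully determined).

|AC| ∈ [8, 36]  (≈ [8.0000, 36.0000])

|AB| ∈ [3, 14]
|BC| ∈ {22}
|AC| ∈ [8, 36]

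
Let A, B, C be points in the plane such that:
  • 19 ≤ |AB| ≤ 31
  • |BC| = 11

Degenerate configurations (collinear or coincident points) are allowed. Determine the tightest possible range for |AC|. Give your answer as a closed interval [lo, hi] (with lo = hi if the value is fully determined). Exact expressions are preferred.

|AC| ∈ [8, 42]  (≈ [8.0000, 42.0000])

|AB| ∈ [19, 31]
|BC| ∈ {11}
|AC| ∈ [8, 42]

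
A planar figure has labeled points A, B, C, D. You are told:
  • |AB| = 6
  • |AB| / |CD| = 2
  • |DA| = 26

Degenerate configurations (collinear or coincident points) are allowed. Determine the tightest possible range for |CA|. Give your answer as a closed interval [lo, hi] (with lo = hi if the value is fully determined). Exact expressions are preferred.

|CA| ∈ [23, 29]  (≈ [23.0000, 29.0000])

|AB| ∈ {6}
|AD| ∈ {26}
|CD| ∈ {3}
|BD| ∈ [20, 32]
|AC| ∈ [23, 29]
|BC| ∈ [17, 35]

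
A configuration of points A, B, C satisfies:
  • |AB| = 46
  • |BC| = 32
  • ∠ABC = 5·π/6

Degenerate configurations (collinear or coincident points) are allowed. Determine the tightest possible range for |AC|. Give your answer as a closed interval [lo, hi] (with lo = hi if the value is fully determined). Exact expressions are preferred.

|AC| = 2·√(368·√(3) + 785)  (≈ 75.4293)

|AB| ∈ {46}
|BC| ∈ {32}
|AC| ∈ {2·√(368·√(3) + 785)}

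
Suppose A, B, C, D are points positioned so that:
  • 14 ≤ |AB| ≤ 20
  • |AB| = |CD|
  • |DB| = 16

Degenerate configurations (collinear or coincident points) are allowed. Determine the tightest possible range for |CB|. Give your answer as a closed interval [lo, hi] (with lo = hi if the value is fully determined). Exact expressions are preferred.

|AB| ∈ [14, 20]
|BD| ∈ {16}
|CD| ∈ [14, 20]
|AD| ∈ [0, 36]
|BC| ∈ [0, 36]
|AC| ∈ [0, 56]

|CB| ∈ [0, 36]  (≈ [0.0000, 36.0000])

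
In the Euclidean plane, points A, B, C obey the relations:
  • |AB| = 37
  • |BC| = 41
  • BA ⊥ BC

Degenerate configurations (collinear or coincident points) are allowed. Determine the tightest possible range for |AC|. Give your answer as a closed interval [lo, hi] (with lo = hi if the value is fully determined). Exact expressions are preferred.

|AC| = 5·√(122)  (≈ 55.2268)

|AB| ∈ {37}
|BC| ∈ {41}
|AC| ∈ {5·√(122)}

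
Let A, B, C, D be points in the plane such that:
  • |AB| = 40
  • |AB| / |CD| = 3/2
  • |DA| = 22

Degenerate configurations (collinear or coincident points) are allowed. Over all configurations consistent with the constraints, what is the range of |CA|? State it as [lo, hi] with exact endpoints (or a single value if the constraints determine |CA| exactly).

|AB| ∈ {40}
|AD| ∈ {22}
|CD| ∈ {80/3}
|BD| ∈ [18, 62]
|AC| ∈ [14/3, 146/3]
|BC| ∈ [0, 266/3]

|CA| ∈ [14/3, 146/3]  (≈ [4.6667, 48.6667])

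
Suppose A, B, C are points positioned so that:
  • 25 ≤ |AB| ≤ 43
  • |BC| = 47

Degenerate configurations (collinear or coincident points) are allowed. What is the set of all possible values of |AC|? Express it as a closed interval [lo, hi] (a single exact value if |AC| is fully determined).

|AB| ∈ [25, 43]
|BC| ∈ {47}
|AC| ∈ [4, 90]

|AC| ∈ [4, 90]  (≈ [4.0000, 90.0000])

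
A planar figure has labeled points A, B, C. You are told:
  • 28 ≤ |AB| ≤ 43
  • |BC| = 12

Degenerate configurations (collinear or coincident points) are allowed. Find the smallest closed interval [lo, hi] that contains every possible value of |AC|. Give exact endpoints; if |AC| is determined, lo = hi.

|AB| ∈ [28, 43]
|BC| ∈ {12}
|AC| ∈ [16, 55]

|AC| ∈ [16, 55]  (≈ [16.0000, 55.0000])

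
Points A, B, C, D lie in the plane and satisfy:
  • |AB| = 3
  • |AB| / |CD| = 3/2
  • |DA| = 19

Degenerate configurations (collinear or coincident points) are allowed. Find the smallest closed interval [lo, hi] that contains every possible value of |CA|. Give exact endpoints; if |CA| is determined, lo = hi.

|AB| ∈ {3}
|AD| ∈ {19}
|CD| ∈ {2}
|BD| ∈ [16, 22]
|AC| ∈ [17, 21]
|BC| ∈ [14, 24]

|CA| ∈ [17, 21]  (≈ [17.0000, 21.0000])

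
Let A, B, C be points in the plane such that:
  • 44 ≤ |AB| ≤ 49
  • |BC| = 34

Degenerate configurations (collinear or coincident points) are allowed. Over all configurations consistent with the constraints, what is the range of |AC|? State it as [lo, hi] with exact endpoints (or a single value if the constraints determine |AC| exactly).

|AC| ∈ [10, 83]  (≈ [10.0000, 83.0000])

|AB| ∈ [44, 49]
|BC| ∈ {34}
|AC| ∈ [10, 83]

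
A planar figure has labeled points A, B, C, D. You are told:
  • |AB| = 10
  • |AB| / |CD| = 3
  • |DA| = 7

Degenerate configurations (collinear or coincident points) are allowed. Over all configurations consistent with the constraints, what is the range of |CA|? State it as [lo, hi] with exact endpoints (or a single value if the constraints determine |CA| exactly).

|CA| ∈ [11/3, 31/3]  (≈ [3.6667, 10.3333])

|AB| ∈ {10}
|AD| ∈ {7}
|CD| ∈ {10/3}
|BD| ∈ [3, 17]
|AC| ∈ [11/3, 31/3]
|BC| ∈ [0, 61/3]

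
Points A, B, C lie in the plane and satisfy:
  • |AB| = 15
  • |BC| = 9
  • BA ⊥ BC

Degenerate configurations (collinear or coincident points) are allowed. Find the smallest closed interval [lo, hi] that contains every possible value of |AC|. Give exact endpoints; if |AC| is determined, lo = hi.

|AC| = 3·√(34)  (≈ 17.4929)

|AB| ∈ {15}
|BC| ∈ {9}
|AC| ∈ {3·√(34)}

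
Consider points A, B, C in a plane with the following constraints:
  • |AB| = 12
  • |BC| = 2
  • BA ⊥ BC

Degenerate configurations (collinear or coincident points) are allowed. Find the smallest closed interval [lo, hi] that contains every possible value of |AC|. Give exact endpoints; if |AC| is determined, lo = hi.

|AC| = 2·√(37)  (≈ 12.1655)

|AB| ∈ {12}
|BC| ∈ {2}
|AC| ∈ {2·√(37)}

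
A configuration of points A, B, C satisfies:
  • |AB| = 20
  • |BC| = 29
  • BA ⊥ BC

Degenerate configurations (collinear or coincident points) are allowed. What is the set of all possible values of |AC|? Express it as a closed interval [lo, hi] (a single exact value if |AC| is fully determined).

|AB| ∈ {20}
|BC| ∈ {29}
|AC| ∈ {√(1241)}

|AC| = √(1241)  (≈ 35.2278)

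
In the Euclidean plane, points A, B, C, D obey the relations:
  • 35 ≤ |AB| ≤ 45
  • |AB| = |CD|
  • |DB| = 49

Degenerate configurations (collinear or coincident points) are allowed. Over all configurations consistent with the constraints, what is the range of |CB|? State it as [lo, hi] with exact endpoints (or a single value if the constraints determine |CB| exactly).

|CB| ∈ [4, 94]  (≈ [4.0000, 94.0000])

|AB| ∈ [35, 45]
|BD| ∈ {49}
|CD| ∈ [35, 45]
|AD| ∈ [4, 94]
|BC| ∈ [4, 94]
|AC| ∈ [0, 139]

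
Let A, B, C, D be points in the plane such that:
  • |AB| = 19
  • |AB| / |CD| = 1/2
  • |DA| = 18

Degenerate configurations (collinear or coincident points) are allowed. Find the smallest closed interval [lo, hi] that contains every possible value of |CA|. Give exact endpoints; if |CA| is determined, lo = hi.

|CA| ∈ [20, 56]  (≈ [20.0000, 56.0000])

|AB| ∈ {19}
|AD| ∈ {18}
|CD| ∈ {38}
|BD| ∈ [1, 37]
|AC| ∈ [20, 56]
|BC| ∈ [1, 75]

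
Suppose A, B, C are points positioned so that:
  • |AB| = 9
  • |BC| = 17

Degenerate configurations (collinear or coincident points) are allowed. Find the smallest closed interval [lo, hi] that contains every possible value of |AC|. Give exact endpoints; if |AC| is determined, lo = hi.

|AB| ∈ {9}
|BC| ∈ {17}
|AC| ∈ [8, 26]

|AC| ∈ [8, 26]  (≈ [8.0000, 26.0000])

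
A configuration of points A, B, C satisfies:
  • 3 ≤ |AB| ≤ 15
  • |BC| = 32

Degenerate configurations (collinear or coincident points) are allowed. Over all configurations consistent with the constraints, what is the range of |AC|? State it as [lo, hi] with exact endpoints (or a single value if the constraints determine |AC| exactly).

|AC| ∈ [17, 47]  (≈ [17.0000, 47.0000])

|AB| ∈ [3, 15]
|BC| ∈ {32}
|AC| ∈ [17, 47]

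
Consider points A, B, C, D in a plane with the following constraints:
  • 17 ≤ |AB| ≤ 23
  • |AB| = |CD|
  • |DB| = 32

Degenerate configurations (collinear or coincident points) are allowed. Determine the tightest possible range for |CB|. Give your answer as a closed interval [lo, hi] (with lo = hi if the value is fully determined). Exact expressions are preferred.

|CB| ∈ [9, 55]  (≈ [9.0000, 55.0000])

|AB| ∈ [17, 23]
|BD| ∈ {32}
|CD| ∈ [17, 23]
|AD| ∈ [9, 55]
|BC| ∈ [9, 55]
|AC| ∈ [0, 78]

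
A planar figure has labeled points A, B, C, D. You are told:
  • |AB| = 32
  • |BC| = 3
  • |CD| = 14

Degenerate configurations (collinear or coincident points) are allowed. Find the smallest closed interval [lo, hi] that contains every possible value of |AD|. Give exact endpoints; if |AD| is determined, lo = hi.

|AD| ∈ [15, 49]  (≈ [15.0000, 49.0000])

|AB| ∈ {32}
|BC| ∈ {3}
|CD| ∈ {14}
|AC| ∈ [29, 35]
|BD| ∈ [11, 17]
|AD| ∈ [15, 49]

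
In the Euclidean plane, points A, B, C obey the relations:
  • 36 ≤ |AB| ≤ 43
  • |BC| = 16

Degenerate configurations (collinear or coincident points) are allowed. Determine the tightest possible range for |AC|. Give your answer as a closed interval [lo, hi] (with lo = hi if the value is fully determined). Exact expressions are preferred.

|AB| ∈ [36, 43]
|BC| ∈ {16}
|AC| ∈ [20, 59]

|AC| ∈ [20, 59]  (≈ [20.0000, 59.0000])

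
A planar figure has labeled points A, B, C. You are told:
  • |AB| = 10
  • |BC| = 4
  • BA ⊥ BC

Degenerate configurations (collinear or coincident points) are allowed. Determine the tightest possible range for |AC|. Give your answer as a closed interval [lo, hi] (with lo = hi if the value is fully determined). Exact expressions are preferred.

|AB| ∈ {10}
|BC| ∈ {4}
|AC| ∈ {2·√(29)}

|AC| = 2·√(29)  (≈ 10.7703)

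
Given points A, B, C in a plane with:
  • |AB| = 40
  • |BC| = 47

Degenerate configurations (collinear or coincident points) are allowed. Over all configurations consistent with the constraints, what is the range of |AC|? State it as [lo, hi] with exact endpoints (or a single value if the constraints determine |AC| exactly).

|AC| ∈ [7, 87]  (≈ [7.0000, 87.0000])

|AB| ∈ {40}
|BC| ∈ {47}
|AC| ∈ [7, 87]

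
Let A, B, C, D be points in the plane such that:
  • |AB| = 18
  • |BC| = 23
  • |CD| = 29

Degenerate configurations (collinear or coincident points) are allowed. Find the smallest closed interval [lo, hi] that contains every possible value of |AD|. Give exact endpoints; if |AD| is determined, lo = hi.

|AB| ∈ {18}
|BC| ∈ {23}
|CD| ∈ {29}
|AC| ∈ [5, 41]
|BD| ∈ [6, 52]
|AD| ∈ [0, 70]

|AD| ∈ [0, 70]  (≈ [0.0000, 70.0000])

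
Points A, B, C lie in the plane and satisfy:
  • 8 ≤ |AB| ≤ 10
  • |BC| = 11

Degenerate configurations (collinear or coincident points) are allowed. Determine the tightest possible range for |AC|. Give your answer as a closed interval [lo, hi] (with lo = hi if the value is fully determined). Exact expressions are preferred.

|AB| ∈ [8, 10]
|BC| ∈ {11}
|AC| ∈ [1, 21]

|AC| ∈ [1, 21]  (≈ [1.0000, 21.0000])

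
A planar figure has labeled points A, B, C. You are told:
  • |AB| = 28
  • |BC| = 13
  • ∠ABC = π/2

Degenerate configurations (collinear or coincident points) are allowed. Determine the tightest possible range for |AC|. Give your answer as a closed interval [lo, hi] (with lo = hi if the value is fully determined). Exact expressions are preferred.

|AB| ∈ {28}
|BC| ∈ {13}
|AC| ∈ {√(953)}

|AC| = √(953)  (≈ 30.8707)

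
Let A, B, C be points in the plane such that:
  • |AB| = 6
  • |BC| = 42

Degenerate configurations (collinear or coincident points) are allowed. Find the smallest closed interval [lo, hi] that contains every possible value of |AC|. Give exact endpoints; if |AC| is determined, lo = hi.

|AB| ∈ {6}
|BC| ∈ {42}
|AC| ∈ [36, 48]

|AC| ∈ [36, 48]  (≈ [36.0000, 48.0000])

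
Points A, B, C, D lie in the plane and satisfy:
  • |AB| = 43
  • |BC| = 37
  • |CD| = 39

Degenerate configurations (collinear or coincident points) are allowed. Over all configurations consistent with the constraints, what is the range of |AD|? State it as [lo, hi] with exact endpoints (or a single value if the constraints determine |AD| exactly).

|AB| ∈ {43}
|BC| ∈ {37}
|CD| ∈ {39}
|AC| ∈ [6, 80]
|BD| ∈ [2, 76]
|AD| ∈ [0, 119]

|AD| ∈ [0, 119]  (≈ [0.0000, 119.0000])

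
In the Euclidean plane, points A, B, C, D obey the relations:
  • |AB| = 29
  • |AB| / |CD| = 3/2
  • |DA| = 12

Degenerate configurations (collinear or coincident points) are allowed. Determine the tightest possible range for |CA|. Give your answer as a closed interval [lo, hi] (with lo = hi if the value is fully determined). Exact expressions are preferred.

|CA| ∈ [22/3, 94/3]  (≈ [7.3333, 31.3333])

|AB| ∈ {29}
|AD| ∈ {12}
|CD| ∈ {58/3}
|BD| ∈ [17, 41]
|AC| ∈ [22/3, 94/3]
|BC| ∈ [0, 181/3]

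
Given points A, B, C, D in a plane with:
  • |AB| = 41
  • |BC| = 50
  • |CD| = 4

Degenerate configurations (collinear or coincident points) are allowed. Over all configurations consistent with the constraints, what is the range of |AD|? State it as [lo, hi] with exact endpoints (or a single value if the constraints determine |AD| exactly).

|AB| ∈ {41}
|BC| ∈ {50}
|CD| ∈ {4}
|AC| ∈ [9, 91]
|BD| ∈ [46, 54]
|AD| ∈ [5, 95]

|AD| ∈ [5, 95]  (≈ [5.0000, 95.0000])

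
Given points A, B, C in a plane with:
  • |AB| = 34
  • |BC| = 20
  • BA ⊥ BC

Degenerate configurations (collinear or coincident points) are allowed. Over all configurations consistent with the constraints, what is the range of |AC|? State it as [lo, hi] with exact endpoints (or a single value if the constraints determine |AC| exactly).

|AC| = 2·√(389)  (≈ 39.4462)

|AB| ∈ {34}
|BC| ∈ {20}
|AC| ∈ {2·√(389)}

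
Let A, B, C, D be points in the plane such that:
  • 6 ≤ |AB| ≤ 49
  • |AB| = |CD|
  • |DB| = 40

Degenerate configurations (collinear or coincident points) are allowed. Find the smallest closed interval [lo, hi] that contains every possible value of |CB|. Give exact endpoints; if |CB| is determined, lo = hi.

|AB| ∈ [6, 49]
|BD| ∈ {40}
|CD| ∈ [6, 49]
|AD| ∈ [0, 89]
|BC| ∈ [0, 89]
|AC| ∈ [0, 138]

|CB| ∈ [0, 89]  (≈ [0.0000, 89.0000])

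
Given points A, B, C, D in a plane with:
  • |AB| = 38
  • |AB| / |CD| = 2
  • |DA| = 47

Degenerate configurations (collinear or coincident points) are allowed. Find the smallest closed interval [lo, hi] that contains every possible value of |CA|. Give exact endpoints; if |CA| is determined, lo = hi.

|CA| ∈ [28, 66]  (≈ [28.0000, 66.0000])

|AB| ∈ {38}
|AD| ∈ {47}
|CD| ∈ {19}
|BD| ∈ [9, 85]
|AC| ∈ [28, 66]
|BC| ∈ [0, 104]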